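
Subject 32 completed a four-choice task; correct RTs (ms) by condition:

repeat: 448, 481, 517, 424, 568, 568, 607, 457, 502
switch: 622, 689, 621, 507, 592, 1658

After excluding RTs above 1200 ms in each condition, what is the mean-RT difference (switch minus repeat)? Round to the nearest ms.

98 ms

switch: exclude 1658
M(repeat) = 4572/9 = 508.000
M(switch) = 3031/5 = 606.200
Difference = 606.200 − 508.000 = 98.200 ms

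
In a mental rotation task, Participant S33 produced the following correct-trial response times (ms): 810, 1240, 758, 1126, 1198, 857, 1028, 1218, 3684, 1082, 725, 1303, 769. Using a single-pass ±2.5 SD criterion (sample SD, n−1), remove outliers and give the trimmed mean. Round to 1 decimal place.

1009.5 ms

n = 13, ΣRT = 15798, M = 1215.231
Σ(x−M)² = 7105260.31; s = √(7105260.31/12) = 769.484
Cutoffs: 1215.231 ± 2.5·769.484 → [-708.5, 3138.9]
Outside: 3684 → excluded.
Retained (n=12): Σ = 12114, mean = 12114/12 = 1009.500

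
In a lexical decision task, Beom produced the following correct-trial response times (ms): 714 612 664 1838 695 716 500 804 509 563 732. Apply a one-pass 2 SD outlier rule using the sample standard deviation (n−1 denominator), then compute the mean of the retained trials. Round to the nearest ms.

651 ms

n = 11, ΣRT = 8347, M = 758.818
Σ(x−M)² = 1373595.64; s = √(1373595.64/10) = 370.621
Cutoffs: 758.818 ± 2·370.621 → [17.6, 1500.1]
Outside: 1838 → excluded.
Retained (n=10): Σ = 6509, mean = 6509/10 = 650.900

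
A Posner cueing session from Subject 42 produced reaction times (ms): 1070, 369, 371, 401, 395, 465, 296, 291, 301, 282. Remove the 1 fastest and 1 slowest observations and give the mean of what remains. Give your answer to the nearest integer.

Sorted: 282, 291, 296, 301, 369, 371, 395, 401, 465, 1070
Drop lowest 1 (282) and highest 1 (1070)
Remaining (n=8): Σ = 2889, mean = 2889/8 = 361.125

361 ms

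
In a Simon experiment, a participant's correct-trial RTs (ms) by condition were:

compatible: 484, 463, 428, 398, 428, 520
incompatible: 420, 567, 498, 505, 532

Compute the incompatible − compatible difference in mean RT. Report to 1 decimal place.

M(compatible) = 2721/6 = 453.500
M(incompatible) = 2522/5 = 504.400
Difference = 504.400 − 453.500 = 50.900 ms

50.9 ms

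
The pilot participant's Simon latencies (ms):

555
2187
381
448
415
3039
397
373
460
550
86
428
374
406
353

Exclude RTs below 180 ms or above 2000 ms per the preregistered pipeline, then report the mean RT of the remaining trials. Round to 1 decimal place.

Excluded: 86, 2187, 3039
Retained (n=12): Σ = 5140
Mean = 5140/12 = 428.3333

428.3 ms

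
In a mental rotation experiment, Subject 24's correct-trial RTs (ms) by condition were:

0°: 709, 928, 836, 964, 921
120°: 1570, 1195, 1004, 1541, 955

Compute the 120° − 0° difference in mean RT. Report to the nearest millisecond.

M(0°) = 4358/5 = 871.600
M(120°) = 6265/5 = 1253.000
Difference = 1253.000 − 871.600 = 381.400 ms

381 ms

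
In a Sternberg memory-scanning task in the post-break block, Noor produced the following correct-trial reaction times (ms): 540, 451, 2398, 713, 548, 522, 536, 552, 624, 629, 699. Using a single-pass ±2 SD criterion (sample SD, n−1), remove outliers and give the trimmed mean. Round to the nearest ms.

581 ms

n = 11, ΣRT = 8212, M = 746.545
Σ(x−M)² = 3061548.73; s = √(3061548.73/10) = 553.313
Cutoffs: 746.545 ± 2·553.313 → [-360.1, 1853.2]
Outside: 2398 → excluded.
Retained (n=10): Σ = 5814, mean = 5814/10 = 581.400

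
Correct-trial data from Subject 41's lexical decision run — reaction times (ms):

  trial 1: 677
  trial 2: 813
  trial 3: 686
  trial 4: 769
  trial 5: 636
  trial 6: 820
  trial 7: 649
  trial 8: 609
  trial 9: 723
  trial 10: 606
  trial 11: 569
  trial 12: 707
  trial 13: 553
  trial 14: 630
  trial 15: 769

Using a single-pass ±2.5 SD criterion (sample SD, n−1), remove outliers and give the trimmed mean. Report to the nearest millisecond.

681 ms

n = 15, ΣRT = 10216, M = 681.067
Σ(x−M)² = 100100.93; s = √(100100.93/14) = 84.558
Cutoffs: 681.067 ± 2.5·84.558 → [469.7, 892.5]
No RTs fall outside the cutoffs; all 15 retained. Mean = 10216/15 = 681.067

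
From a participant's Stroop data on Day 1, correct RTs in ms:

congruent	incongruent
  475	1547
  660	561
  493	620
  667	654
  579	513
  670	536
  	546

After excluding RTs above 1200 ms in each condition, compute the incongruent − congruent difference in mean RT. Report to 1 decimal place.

incongruent: exclude 1547
M(congruent) = 3544/6 = 590.667
M(incongruent) = 3430/6 = 571.667
Difference = 571.667 − 590.667 = -19.000 ms

-19.0 ms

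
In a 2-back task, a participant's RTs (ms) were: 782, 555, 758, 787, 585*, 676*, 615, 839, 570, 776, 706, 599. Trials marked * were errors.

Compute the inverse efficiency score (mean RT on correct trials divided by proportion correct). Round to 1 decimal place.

838.4 ms

Correct trials (n=10): 782, 555, 758, 787, 615, 839, 570, 776, 706, 599
Mean correct RT = 6987/10 = 698.7000 ms
Proportion correct = 10/12
IES = 698.7000 / (10/12) = 838.440 ms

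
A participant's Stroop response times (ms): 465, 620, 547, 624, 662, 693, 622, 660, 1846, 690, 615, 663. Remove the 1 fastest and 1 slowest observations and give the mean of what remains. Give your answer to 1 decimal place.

Sorted: 465, 547, 615, 620, 622, 624, 660, 662, 663, 690, 693, 1846
Drop lowest 1 (465) and highest 1 (1846)
Remaining (n=10): Σ = 6396, mean = 6396/10 = 639.600

639.6 ms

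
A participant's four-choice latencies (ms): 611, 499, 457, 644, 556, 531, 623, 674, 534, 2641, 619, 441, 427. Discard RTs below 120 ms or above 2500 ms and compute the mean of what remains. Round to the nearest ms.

Excluded: 2641
Retained (n=12): Σ = 6616
Mean = 6616/12 = 551.3333

551 ms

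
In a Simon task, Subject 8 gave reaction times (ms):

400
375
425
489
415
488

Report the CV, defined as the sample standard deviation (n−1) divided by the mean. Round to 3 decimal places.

0.109

n = 6, Σ = 2592, M = 432.0000
Σ(x−M)² = 10996.000; s = √(10996.000/5) = 46.8956
CV = 46.8956 / 432.0000 = 0.10855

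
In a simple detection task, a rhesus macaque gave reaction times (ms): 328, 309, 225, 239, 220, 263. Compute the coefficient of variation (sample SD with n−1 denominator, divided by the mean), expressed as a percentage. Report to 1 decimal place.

n = 6, Σ = 1584, M = 264.0000
Σ(x−M)² = 10204.000; s = √(10204.000/5) = 45.1752
CV = 45.1752 / 264.0000 = 0.17112 = 17.112%

17.1%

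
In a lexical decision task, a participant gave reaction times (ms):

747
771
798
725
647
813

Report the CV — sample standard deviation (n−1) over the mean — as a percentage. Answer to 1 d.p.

8.0%

n = 6, Σ = 4501, M = 750.1667
Σ(x−M)² = 17956.833; s = √(17956.833/5) = 59.9280
CV = 59.9280 / 750.1667 = 0.07989 = 7.989%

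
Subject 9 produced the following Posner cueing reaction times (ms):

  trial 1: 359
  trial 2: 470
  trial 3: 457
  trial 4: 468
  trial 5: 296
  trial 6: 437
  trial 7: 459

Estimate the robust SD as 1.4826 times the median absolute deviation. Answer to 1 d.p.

Sorted: 296, 359, 437, 457, 459, 468, 470 → median = 457
|x − 457| sorted: 0, 2, 11, 13, 20, 98, 161 → MAD = 13
Robust SD ≈ 1.4826 × 13 = 19.274

19.3 ms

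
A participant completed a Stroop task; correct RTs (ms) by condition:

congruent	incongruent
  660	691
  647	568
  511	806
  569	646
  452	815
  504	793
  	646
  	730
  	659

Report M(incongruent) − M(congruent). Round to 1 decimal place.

148.8 ms

M(congruent) = 3343/6 = 557.167
M(incongruent) = 6354/9 = 706.000
Difference = 706.000 − 557.167 = 148.833 ms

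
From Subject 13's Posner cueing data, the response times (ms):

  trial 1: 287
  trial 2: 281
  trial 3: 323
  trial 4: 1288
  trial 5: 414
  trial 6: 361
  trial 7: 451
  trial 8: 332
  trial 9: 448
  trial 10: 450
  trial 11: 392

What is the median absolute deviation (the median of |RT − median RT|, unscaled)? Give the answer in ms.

59 ms

Sorted: 281, 287, 323, 332, 361, 392, 414, 448, 450, 451, 1288 → median = 392
|x − 392|: 105, 111, 69, 896, 22, 31, 59, 60, 56, 58, 0
Sorted deviations: 0, 22, 31, 56, 58, 59, 60, 69, 105, 111, 896 → MAD = 59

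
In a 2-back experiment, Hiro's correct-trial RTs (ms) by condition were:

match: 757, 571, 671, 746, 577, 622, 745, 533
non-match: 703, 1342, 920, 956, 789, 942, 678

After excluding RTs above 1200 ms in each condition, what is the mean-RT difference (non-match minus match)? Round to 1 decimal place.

non-match: exclude 1342
M(match) = 5222/8 = 652.750
M(non-match) = 4988/6 = 831.333
Difference = 831.333 − 652.750 = 178.583 ms

178.6 ms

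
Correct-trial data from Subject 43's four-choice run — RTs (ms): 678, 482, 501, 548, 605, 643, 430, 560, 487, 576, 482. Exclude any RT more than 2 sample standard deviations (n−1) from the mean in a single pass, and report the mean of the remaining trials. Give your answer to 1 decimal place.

n = 11, ΣRT = 5992, M = 544.727
Σ(x−M)² = 58550.18; s = √(58550.18/10) = 76.518
Cutoffs: 544.727 ± 2·76.518 → [391.7, 697.8]
No RTs fall outside the cutoffs; all 11 retained. Mean = 5992/11 = 544.727

544.7 ms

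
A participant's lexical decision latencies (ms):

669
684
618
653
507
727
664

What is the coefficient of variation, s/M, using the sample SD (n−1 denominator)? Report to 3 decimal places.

0.108

n = 7, Σ = 4522, M = 646.0000
Σ(x−M)² = 29012.000; s = √(29012.000/6) = 69.5366
CV = 69.5366 / 646.0000 = 0.10764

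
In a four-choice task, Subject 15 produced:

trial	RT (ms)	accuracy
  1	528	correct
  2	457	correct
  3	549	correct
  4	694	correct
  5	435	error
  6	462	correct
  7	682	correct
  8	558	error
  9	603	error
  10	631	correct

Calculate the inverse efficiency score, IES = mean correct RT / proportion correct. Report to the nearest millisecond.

817 ms

Correct trials (n=7): 528, 457, 549, 694, 462, 682, 631
Mean correct RT = 4003/7 = 571.8571 ms
Proportion correct = 7/10
IES = 571.8571 / (7/10) = 816.939 ms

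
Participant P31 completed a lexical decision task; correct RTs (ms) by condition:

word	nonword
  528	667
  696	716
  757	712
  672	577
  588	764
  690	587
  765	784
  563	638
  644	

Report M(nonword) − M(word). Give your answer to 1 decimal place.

M(word) = 5903/9 = 655.889
M(nonword) = 5445/8 = 680.625
Difference = 680.625 − 655.889 = 24.736 ms

24.7 ms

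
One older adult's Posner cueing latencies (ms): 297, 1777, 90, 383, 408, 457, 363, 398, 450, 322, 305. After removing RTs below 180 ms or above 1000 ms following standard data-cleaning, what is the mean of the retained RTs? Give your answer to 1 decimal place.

375.9 ms

Excluded: 90, 1777
Retained (n=9): Σ = 3383
Mean = 3383/9 = 375.8889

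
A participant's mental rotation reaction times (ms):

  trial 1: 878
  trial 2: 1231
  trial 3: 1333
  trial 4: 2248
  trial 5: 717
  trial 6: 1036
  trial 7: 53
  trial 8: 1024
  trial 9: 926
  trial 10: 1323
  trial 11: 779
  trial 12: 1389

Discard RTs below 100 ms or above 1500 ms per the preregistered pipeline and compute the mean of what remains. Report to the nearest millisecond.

Excluded: 53, 2248
Retained (n=10): Σ = 10636
Mean = 10636/10 = 1063.6000

1064 ms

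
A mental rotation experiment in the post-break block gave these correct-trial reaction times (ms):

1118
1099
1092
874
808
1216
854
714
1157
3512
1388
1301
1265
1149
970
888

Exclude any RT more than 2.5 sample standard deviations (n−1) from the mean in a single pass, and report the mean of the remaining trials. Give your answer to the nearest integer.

1060 ms

n = 16, ΣRT = 19405, M = 1212.812
Σ(x−M)² = 6191878.44; s = √(6191878.44/15) = 642.489
Cutoffs: 1212.812 ± 2.5·642.489 → [-393.4, 2819.0]
Outside: 3512 → excluded.
Retained (n=15): Σ = 15893, mean = 15893/15 = 1059.533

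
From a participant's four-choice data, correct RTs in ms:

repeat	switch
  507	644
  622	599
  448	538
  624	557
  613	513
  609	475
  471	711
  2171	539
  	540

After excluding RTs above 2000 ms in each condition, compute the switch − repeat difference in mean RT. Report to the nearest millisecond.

12 ms

repeat: exclude 2171
M(repeat) = 3894/7 = 556.286
M(switch) = 5116/9 = 568.444
Difference = 568.444 − 556.286 = 12.159 ms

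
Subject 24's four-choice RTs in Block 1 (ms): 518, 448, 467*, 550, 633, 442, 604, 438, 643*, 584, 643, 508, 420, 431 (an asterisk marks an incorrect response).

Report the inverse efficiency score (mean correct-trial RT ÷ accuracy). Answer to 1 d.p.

Correct trials (n=12): 518, 448, 550, 633, 442, 604, 438, 584, 643, 508, 420, 431
Mean correct RT = 6219/12 = 518.2500 ms
Proportion correct = 12/14
IES = 518.2500 / (12/14) = 604.625 ms

604.6 ms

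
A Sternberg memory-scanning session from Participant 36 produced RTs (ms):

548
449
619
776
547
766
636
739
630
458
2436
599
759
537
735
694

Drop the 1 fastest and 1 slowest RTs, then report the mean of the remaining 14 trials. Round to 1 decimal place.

645.9 ms

Sorted: 449, 458, 537, 547, 548, 599, 619, 630, 636, 694, 735, 739, 759, 766, 776, 2436
Drop lowest 1 (449) and highest 1 (2436)
Remaining (n=14): Σ = 9043, mean = 9043/14 = 645.929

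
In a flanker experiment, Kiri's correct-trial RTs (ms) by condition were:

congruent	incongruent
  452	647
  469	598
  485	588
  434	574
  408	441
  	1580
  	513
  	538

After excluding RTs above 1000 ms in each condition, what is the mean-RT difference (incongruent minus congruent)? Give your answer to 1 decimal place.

107.4 ms

incongruent: exclude 1580
M(congruent) = 2248/5 = 449.600
M(incongruent) = 3899/7 = 557.000
Difference = 557.000 − 449.600 = 107.400 ms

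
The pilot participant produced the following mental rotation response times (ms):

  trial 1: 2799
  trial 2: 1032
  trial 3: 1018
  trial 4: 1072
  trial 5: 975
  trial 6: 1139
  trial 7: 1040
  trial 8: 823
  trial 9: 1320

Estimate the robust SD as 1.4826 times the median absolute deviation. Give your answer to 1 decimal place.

Sorted: 823, 975, 1018, 1032, 1040, 1072, 1139, 1320, 2799 → median = 1040
|x − 1040| sorted: 0, 8, 22, 32, 65, 99, 217, 280, 1759 → MAD = 65
Robust SD ≈ 1.4826 × 65 = 96.369

96.4 ms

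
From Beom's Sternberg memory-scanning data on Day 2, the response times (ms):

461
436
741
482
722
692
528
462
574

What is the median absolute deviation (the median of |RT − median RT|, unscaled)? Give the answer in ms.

67 ms

Sorted: 436, 461, 462, 482, 528, 574, 692, 722, 741 → median = 528
|x − 528|: 67, 92, 213, 46, 194, 164, 0, 66, 46
Sorted deviations: 0, 46, 46, 66, 67, 92, 164, 194, 213 → MAD = 67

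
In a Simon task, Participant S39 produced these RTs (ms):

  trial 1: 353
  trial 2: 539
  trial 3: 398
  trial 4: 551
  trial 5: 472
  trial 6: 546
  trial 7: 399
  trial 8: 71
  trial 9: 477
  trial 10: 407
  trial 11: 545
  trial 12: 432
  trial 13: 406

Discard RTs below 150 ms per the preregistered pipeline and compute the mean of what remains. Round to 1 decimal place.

460.4 ms

Excluded: 71
Retained (n=12): Σ = 5525
Mean = 5525/12 = 460.4167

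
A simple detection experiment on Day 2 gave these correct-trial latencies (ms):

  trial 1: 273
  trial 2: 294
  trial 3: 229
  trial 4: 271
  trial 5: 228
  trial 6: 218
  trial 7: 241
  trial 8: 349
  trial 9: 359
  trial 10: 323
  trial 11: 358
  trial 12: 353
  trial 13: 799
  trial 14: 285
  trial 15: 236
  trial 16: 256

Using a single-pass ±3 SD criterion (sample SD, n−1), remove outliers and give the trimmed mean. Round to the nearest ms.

n = 16, ΣRT = 5072, M = 317.000
Σ(x−M)² = 285254.00; s = √(285254.00/15) = 137.902
Cutoffs: 317.000 ± 3·137.902 → [-96.7, 730.7]
Outside: 799 → excluded.
Retained (n=15): Σ = 4273, mean = 4273/15 = 284.867

285 ms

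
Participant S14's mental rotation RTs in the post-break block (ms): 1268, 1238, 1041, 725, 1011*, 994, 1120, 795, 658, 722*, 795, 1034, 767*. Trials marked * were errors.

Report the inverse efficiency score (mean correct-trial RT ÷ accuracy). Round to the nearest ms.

Correct trials (n=10): 1268, 1238, 1041, 725, 994, 1120, 795, 658, 795, 1034
Mean correct RT = 9668/10 = 966.8000 ms
Proportion correct = 10/13
IES = 966.8000 / (10/13) = 1256.840 ms

1257 ms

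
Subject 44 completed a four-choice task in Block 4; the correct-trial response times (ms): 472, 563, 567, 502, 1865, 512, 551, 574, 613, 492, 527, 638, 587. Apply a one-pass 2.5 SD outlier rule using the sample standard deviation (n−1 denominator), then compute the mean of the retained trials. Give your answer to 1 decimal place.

549.8 ms

n = 13, ΣRT = 8463, M = 651.000
Σ(x−M)² = 1624454.00; s = √(1624454.00/12) = 367.928
Cutoffs: 651.000 ± 2.5·367.928 → [-268.8, 1570.8]
Outside: 1865 → excluded.
Retained (n=12): Σ = 6598, mean = 6598/12 = 549.833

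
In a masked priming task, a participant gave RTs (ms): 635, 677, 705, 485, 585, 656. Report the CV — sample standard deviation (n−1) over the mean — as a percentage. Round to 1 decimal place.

12.7%

n = 6, Σ = 3743, M = 623.8333
Σ(x−M)² = 31356.833; s = √(31356.833/5) = 79.1920
CV = 79.1920 / 623.8333 = 0.12694 = 12.694%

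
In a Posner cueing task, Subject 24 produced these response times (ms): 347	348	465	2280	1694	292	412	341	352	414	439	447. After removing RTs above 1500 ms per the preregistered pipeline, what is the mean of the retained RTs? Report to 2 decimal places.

Excluded: 1694, 2280
Retained (n=10): Σ = 3857
Mean = 3857/10 = 385.7000

385.70 ms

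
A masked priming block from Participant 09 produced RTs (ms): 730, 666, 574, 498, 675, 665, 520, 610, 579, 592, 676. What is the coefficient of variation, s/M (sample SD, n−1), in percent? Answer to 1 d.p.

11.7%

n = 11, Σ = 6785, M = 616.8182
Σ(x−M)² = 51855.636; s = √(51855.636/10) = 72.0109
CV = 72.0109 / 616.8182 = 0.11675 = 11.675%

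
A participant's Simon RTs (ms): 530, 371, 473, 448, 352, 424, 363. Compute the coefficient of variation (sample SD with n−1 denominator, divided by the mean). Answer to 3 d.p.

0.155

n = 7, Σ = 2961, M = 423.0000
Σ(x−M)² = 25920.000; s = √(25920.000/6) = 65.7267
CV = 65.7267 / 423.0000 = 0.15538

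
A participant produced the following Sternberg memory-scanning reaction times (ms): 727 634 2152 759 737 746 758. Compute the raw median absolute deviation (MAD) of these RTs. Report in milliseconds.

13 ms

Sorted: 634, 727, 737, 746, 758, 759, 2152 → median = 746
|x − 746|: 19, 112, 1406, 13, 9, 0, 12
Sorted deviations: 0, 9, 12, 13, 19, 112, 1406 → MAD = 13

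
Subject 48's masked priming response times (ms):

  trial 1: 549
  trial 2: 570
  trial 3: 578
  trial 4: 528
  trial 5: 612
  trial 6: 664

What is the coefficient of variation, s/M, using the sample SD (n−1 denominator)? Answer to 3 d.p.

0.083

n = 6, Σ = 3501, M = 583.5000
Σ(x−M)² = 11775.500; s = √(11775.500/5) = 48.5294
CV = 48.5294 / 583.5000 = 0.08317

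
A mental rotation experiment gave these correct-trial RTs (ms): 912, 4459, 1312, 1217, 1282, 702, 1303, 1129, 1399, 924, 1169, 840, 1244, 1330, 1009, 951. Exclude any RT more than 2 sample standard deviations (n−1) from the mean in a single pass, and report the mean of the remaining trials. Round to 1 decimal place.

1114.9 ms

n = 16, ΣRT = 21182, M = 1323.875
Σ(x−M)² = 11105371.75; s = √(11105371.75/15) = 860.441
Cutoffs: 1323.875 ± 2·860.441 → [-397.0, 3044.8]
Outside: 4459 → excluded.
Retained (n=15): Σ = 16723, mean = 16723/15 = 1114.867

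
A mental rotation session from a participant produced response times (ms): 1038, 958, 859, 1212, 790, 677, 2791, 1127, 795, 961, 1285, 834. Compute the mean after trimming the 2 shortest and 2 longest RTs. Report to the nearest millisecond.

Sorted: 677, 790, 795, 834, 859, 958, 961, 1038, 1127, 1212, 1285, 2791
Drop lowest 2 (677, 790) and highest 2 (1285, 2791)
Remaining (n=8): Σ = 7784, mean = 7784/8 = 973.000

973 ms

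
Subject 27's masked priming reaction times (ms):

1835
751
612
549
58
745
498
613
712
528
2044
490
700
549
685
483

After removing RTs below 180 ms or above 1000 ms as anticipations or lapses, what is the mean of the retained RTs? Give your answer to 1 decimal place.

608.8 ms

Excluded: 58, 1835, 2044
Retained (n=13): Σ = 7915
Mean = 7915/13 = 608.8462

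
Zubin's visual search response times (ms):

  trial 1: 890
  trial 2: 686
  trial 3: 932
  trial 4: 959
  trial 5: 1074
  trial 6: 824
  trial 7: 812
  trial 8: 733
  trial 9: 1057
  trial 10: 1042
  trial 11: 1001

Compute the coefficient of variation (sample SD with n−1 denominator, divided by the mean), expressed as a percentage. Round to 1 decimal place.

n = 11, Σ = 10010, M = 910.0000
Σ(x−M)² = 176000.000; s = √(176000.000/10) = 132.6650
CV = 132.6650 / 910.0000 = 0.14579 = 14.579%

14.6%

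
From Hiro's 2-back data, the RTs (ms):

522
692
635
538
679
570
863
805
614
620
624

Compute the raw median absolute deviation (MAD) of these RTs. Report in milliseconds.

55 ms

Sorted: 522, 538, 570, 614, 620, 624, 635, 679, 692, 805, 863 → median = 624
|x − 624|: 102, 68, 11, 86, 55, 54, 239, 181, 10, 4, 0
Sorted deviations: 0, 4, 10, 11, 54, 55, 68, 86, 102, 181, 239 → MAD = 55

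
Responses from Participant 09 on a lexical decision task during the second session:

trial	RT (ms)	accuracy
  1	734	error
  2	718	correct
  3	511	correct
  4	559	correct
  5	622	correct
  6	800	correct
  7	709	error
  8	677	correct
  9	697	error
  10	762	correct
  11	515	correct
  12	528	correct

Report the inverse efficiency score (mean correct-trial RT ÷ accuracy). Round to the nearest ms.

Correct trials (n=9): 718, 511, 559, 622, 800, 677, 762, 515, 528
Mean correct RT = 5692/9 = 632.4444 ms
Proportion correct = 9/12
IES = 632.4444 / (9/12) = 843.259 ms

843 ms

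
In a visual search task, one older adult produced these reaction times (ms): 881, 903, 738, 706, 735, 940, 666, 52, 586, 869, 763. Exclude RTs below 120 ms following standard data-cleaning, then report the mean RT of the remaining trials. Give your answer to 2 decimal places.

Excluded: 52
Retained (n=10): Σ = 7787
Mean = 7787/10 = 778.7000

778.70 ms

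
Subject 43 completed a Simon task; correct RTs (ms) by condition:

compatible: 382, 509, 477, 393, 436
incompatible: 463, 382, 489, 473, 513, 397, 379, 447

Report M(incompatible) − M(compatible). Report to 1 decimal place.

M(compatible) = 2197/5 = 439.400
M(incompatible) = 3543/8 = 442.875
Difference = 442.875 − 439.400 = 3.475 ms

3.5 ms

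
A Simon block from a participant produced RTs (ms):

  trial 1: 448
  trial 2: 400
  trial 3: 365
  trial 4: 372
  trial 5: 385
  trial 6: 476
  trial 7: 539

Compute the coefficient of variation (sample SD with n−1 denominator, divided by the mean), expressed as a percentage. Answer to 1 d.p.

n = 7, Σ = 2985, M = 426.4286
Σ(x−M)² = 24745.714; s = √(24745.714/6) = 64.2206
CV = 64.2206 / 426.4286 = 0.15060 = 15.060%

15.1%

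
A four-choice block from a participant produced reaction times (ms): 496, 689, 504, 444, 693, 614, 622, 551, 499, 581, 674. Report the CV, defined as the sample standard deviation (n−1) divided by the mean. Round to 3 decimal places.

0.150

n = 11, Σ = 6367, M = 578.8182
Σ(x−M)² = 75121.636; s = √(75121.636/10) = 86.6727
CV = 86.6727 / 578.8182 = 0.14974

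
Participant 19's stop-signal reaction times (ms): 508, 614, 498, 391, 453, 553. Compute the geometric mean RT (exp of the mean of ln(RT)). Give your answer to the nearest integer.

498 ms

ln(RT): 6.2305, 6.4200, 6.2106, 5.9687, 6.1159, 6.3154
Mean ln(RT) = 37.2610/6 = 6.21017
Geometric mean = exp(6.21017) = 497.79 ms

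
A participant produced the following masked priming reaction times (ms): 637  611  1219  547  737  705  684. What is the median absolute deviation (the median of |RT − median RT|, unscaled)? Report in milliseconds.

Sorted: 547, 611, 637, 684, 705, 737, 1219 → median = 684
|x − 684|: 47, 73, 535, 137, 53, 21, 0
Sorted deviations: 0, 21, 47, 53, 73, 137, 535 → MAD = 53

53 ms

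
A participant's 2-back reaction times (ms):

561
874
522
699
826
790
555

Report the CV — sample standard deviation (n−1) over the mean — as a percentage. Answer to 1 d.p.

21.0%

n = 7, Σ = 4827, M = 689.5714
Σ(x−M)² = 125521.714; s = √(125521.714/6) = 144.6385
CV = 144.6385 / 689.5714 = 0.20975 = 20.975%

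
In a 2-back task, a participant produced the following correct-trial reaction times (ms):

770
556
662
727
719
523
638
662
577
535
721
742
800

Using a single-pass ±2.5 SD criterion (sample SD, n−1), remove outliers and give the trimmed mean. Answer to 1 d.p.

n = 13, ΣRT = 8632, M = 664.000
Σ(x−M)² = 102498.00; s = √(102498.00/12) = 92.420
Cutoffs: 664.000 ± 2.5·92.420 → [432.9, 895.1]
No RTs fall outside the cutoffs; all 13 retained. Mean = 8632/13 = 664.000

664.0 ms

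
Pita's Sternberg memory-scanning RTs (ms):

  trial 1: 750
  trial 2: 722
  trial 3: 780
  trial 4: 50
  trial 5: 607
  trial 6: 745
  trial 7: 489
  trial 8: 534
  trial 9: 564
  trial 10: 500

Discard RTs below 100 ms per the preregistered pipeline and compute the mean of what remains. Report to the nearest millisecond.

632 ms

Excluded: 50
Retained (n=9): Σ = 5691
Mean = 5691/9 = 632.3333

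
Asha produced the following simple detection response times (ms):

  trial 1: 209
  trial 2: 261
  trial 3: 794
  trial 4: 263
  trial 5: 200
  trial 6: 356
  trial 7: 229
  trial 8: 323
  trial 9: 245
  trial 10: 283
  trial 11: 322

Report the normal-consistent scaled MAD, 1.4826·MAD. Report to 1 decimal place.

Sorted: 200, 209, 229, 245, 261, 263, 283, 322, 323, 356, 794 → median = 263
|x − 263| sorted: 0, 2, 18, 20, 34, 54, 59, 60, 63, 93, 531 → MAD = 54
Robust SD ≈ 1.4826 × 54 = 80.060

80.1 ms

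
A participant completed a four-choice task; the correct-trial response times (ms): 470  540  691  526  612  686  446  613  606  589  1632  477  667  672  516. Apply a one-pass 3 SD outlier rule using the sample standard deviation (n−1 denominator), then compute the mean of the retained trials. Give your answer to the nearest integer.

579 ms

n = 15, ΣRT = 9743, M = 649.533
Σ(x−M)² = 1125917.73; s = √(1125917.73/14) = 283.589
Cutoffs: 649.533 ± 3·283.589 → [-201.2, 1500.3]
Outside: 1632 → excluded.
Retained (n=14): Σ = 8111, mean = 8111/14 = 579.357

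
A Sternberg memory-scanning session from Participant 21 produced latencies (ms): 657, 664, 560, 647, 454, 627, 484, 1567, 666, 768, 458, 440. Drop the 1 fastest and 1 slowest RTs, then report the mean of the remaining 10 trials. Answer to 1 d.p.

Sorted: 440, 454, 458, 484, 560, 627, 647, 657, 664, 666, 768, 1567
Drop lowest 1 (440) and highest 1 (1567)
Remaining (n=10): Σ = 5985, mean = 5985/10 = 598.500

598.5 ms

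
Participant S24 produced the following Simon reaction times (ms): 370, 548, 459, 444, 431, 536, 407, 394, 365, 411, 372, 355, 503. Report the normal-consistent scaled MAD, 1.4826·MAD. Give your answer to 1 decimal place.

60.8 ms

Sorted: 355, 365, 370, 372, 394, 407, 411, 431, 444, 459, 503, 536, 548 → median = 411
|x − 411| sorted: 0, 4, 17, 20, 33, 39, 41, 46, 48, 56, 92, 125, 137 → MAD = 41
Robust SD ≈ 1.4826 × 41 = 60.787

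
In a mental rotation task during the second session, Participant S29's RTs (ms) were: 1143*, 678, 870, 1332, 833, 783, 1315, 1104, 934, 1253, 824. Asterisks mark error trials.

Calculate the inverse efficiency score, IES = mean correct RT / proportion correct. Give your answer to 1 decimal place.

1091.9 ms

Correct trials (n=10): 678, 870, 1332, 833, 783, 1315, 1104, 934, 1253, 824
Mean correct RT = 9926/10 = 992.6000 ms
Proportion correct = 10/11
IES = 992.6000 / (10/11) = 1091.860 ms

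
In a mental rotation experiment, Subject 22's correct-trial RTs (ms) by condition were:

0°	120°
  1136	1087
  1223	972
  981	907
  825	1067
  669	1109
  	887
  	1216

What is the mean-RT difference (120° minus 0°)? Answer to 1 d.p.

68.2 ms

M(0°) = 4834/5 = 966.800
M(120°) = 7245/7 = 1035.000
Difference = 1035.000 − 966.800 = 68.200 ms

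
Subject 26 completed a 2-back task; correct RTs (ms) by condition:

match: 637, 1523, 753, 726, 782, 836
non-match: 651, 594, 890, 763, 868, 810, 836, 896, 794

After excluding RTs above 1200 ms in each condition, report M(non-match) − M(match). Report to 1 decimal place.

42.3 ms

match: exclude 1523
M(match) = 3734/5 = 746.800
M(non-match) = 7102/9 = 789.111
Difference = 789.111 − 746.800 = 42.311 ms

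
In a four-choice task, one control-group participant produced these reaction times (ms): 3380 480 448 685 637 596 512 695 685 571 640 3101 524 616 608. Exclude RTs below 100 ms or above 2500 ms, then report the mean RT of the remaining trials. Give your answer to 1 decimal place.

Excluded: 3101, 3380
Retained (n=13): Σ = 7697
Mean = 7697/13 = 592.0769

592.1 ms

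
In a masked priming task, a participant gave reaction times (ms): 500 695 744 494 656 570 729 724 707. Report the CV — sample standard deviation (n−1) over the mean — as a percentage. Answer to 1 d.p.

15.4%

n = 9, Σ = 5819, M = 646.5556
Σ(x−M)² = 78992.222; s = √(78992.222/8) = 99.3681
CV = 99.3681 / 646.5556 = 0.15369 = 15.369%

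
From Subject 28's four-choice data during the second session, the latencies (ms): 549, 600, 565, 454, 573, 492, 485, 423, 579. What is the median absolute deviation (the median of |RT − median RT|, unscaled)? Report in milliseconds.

Sorted: 423, 454, 485, 492, 549, 565, 573, 579, 600 → median = 549
|x − 549|: 0, 51, 16, 95, 24, 57, 64, 126, 30
Sorted deviations: 0, 16, 24, 30, 51, 57, 64, 95, 126 → MAD = 51

51 ms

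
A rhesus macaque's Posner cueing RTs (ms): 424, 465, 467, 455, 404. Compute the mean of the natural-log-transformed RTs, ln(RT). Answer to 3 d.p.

6.092

ln(RT): 6.0497, 6.1420, 6.1463, 6.1203, 6.0014
Σ ln(RT) = 30.4598
Mean = 30.4598/5 = 6.09196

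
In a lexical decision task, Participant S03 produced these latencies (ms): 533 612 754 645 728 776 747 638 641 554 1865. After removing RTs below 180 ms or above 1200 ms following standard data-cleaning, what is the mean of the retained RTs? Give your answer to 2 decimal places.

Excluded: 1865
Retained (n=10): Σ = 6628
Mean = 6628/10 = 662.8000

662.80 ms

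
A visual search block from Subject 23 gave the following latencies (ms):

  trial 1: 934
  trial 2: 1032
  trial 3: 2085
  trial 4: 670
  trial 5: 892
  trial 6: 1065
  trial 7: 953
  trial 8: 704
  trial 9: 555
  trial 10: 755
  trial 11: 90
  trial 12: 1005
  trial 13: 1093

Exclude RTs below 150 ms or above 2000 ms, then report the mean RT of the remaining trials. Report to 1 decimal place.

878.0 ms

Excluded: 90, 2085
Retained (n=11): Σ = 9658
Mean = 9658/11 = 878.0000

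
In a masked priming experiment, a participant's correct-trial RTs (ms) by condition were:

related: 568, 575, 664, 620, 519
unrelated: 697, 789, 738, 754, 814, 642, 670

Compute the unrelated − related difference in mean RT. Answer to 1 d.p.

139.9 ms

M(related) = 2946/5 = 589.200
M(unrelated) = 5104/7 = 729.143
Difference = 729.143 − 589.200 = 139.943 ms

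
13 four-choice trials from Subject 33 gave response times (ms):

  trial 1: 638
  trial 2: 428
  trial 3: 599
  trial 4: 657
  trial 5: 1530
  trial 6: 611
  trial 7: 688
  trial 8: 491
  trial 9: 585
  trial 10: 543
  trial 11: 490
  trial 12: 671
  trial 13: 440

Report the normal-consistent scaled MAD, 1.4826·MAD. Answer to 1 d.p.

Sorted: 428, 440, 490, 491, 543, 585, 599, 611, 638, 657, 671, 688, 1530 → median = 599
|x − 599| sorted: 0, 12, 14, 39, 56, 58, 72, 89, 108, 109, 159, 171, 931 → MAD = 72
Robust SD ≈ 1.4826 × 72 = 106.747

106.7 ms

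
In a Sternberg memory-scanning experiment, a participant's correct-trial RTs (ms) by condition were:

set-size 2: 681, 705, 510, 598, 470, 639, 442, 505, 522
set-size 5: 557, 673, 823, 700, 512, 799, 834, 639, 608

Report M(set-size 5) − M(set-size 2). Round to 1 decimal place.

119.2 ms

M(set-size 2) = 5072/9 = 563.556
M(set-size 5) = 6145/9 = 682.778
Difference = 682.778 − 563.556 = 119.222 ms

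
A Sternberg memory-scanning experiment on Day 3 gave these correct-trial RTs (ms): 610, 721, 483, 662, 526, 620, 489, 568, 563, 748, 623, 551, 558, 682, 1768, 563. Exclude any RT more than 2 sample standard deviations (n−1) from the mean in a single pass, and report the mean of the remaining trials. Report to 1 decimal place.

597.8 ms

n = 16, ΣRT = 10735, M = 670.938
Σ(x−M)² = 1371264.94; s = √(1371264.94/15) = 302.354
Cutoffs: 670.938 ± 2·302.354 → [66.2, 1275.6]
Outside: 1768 → excluded.
Retained (n=15): Σ = 8967, mean = 8967/15 = 597.800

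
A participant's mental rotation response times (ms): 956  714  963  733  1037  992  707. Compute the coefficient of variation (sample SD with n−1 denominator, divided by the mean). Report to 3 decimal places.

n = 7, Σ = 6102, M = 871.7143
Σ(x−M)² = 128471.429; s = √(128471.429/6) = 146.3281
CV = 146.3281 / 871.7143 = 0.16786

0.168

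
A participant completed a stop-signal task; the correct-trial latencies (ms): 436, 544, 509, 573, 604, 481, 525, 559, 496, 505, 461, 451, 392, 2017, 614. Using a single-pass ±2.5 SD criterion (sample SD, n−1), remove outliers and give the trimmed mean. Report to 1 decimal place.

n = 15, ΣRT = 9167, M = 611.133
Σ(x−M)² = 2171377.73; s = √(2171377.73/14) = 393.825
Cutoffs: 611.133 ± 2.5·393.825 → [-373.4, 1595.7]
Outside: 2017 → excluded.
Retained (n=14): Σ = 7150, mean = 7150/14 = 510.714

510.7 ms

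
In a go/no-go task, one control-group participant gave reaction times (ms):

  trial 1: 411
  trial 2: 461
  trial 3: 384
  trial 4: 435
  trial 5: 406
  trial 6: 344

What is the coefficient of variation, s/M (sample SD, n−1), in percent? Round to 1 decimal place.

n = 6, Σ = 2441, M = 406.8333
Σ(x−M)² = 8214.833; s = √(8214.833/5) = 40.5335
CV = 40.5335 / 406.8333 = 0.09963 = 9.963%

10.0%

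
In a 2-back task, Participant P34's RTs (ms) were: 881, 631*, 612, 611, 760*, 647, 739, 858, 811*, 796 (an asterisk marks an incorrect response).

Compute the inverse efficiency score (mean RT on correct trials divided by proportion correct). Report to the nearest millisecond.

1050 ms

Correct trials (n=7): 881, 612, 611, 647, 739, 858, 796
Mean correct RT = 5144/7 = 734.8571 ms
Proportion correct = 7/10
IES = 734.8571 / (7/10) = 1049.796 ms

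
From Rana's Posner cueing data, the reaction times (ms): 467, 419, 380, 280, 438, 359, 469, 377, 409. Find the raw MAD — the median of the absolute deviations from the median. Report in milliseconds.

32 ms

Sorted: 280, 359, 377, 380, 409, 419, 438, 467, 469 → median = 409
|x − 409|: 58, 10, 29, 129, 29, 50, 60, 32, 0
Sorted deviations: 0, 10, 29, 29, 32, 50, 58, 60, 129 → MAD = 32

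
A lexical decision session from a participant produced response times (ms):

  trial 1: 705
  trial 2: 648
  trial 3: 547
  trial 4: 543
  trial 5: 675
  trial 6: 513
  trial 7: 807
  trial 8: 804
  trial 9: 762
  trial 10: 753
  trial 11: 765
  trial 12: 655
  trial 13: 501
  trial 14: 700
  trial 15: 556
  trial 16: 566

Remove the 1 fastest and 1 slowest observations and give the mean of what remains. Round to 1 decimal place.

Sorted: 501, 513, 543, 547, 556, 566, 648, 655, 675, 700, 705, 753, 762, 765, 804, 807
Drop lowest 1 (501) and highest 1 (807)
Remaining (n=14): Σ = 9192, mean = 9192/14 = 656.571

656.6 ms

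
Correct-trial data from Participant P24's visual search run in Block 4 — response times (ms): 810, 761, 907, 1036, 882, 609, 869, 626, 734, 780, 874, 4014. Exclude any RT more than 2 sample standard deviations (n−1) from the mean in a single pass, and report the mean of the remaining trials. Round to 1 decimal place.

808.0 ms

n = 12, ΣRT = 12902, M = 1075.167
Σ(x−M)² = 9578435.67; s = √(9578435.67/11) = 933.149
Cutoffs: 1075.167 ± 2·933.149 → [-791.1, 2941.5]
Outside: 4014 → excluded.
Retained (n=11): Σ = 8888, mean = 8888/11 = 808.000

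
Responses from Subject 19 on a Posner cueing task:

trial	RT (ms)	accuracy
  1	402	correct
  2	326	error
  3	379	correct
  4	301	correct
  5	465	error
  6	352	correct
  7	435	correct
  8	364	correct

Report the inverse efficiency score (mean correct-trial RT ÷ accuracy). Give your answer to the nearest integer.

496 ms

Correct trials (n=6): 402, 379, 301, 352, 435, 364
Mean correct RT = 2233/6 = 372.1667 ms
Proportion correct = 6/8
IES = 372.1667 / (6/8) = 496.222 ms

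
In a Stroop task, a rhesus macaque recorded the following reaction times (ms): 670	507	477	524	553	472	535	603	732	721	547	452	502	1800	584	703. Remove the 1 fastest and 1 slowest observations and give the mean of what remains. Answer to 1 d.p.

Sorted: 452, 472, 477, 502, 507, 524, 535, 547, 553, 584, 603, 670, 703, 721, 732, 1800
Drop lowest 1 (452) and highest 1 (1800)
Remaining (n=14): Σ = 8130, mean = 8130/14 = 580.714

580.7 ms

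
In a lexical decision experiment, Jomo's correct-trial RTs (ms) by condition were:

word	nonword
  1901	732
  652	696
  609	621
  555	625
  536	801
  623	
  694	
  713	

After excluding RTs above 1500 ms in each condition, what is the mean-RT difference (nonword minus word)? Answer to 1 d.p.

69.0 ms

word: exclude 1901
M(word) = 4382/7 = 626.000
M(nonword) = 3475/5 = 695.000
Difference = 695.000 − 626.000 = 69.000 ms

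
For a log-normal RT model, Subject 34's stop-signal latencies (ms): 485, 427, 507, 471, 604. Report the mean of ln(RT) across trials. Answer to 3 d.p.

6.206

ln(RT): 6.1841, 6.0568, 6.2285, 6.1549, 6.4036
Σ ln(RT) = 31.0279
Mean = 31.0279/5 = 6.20558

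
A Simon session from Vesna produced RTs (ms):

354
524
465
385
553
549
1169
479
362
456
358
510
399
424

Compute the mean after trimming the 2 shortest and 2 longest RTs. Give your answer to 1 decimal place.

Sorted: 354, 358, 362, 385, 399, 424, 456, 465, 479, 510, 524, 549, 553, 1169
Drop lowest 2 (354, 358) and highest 2 (553, 1169)
Remaining (n=10): Σ = 4553, mean = 4553/10 = 455.300

455.3 ms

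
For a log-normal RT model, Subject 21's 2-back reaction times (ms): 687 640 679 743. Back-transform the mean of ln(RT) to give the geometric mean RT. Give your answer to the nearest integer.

ln(RT): 6.5323, 6.4615, 6.5206, 6.6107
Mean ln(RT) = 26.1251/4 = 6.53128
Geometric mean = exp(6.53128) = 686.28 ms

686 ms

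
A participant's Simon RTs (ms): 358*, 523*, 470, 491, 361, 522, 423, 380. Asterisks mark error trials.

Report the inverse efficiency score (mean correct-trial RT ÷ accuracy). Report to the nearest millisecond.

Correct trials (n=6): 470, 491, 361, 522, 423, 380
Mean correct RT = 2647/6 = 441.1667 ms
Proportion correct = 6/8
IES = 441.1667 / (6/8) = 588.222 ms

588 ms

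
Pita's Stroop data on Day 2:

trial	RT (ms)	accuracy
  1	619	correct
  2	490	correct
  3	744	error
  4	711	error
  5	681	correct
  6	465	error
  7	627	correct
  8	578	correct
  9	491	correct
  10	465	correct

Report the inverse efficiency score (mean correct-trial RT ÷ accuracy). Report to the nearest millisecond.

Correct trials (n=7): 619, 490, 681, 627, 578, 491, 465
Mean correct RT = 3951/7 = 564.4286 ms
Proportion correct = 7/10
IES = 564.4286 / (7/10) = 806.327 ms

806 ms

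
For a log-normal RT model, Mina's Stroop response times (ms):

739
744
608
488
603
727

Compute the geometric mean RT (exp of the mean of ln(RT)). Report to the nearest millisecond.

644 ms

ln(RT): 6.6053, 6.6120, 6.4102, 6.1903, 6.4019, 6.5889
Mean ln(RT) = 38.8087/6 = 6.46811
Geometric mean = exp(6.46811) = 644.27 ms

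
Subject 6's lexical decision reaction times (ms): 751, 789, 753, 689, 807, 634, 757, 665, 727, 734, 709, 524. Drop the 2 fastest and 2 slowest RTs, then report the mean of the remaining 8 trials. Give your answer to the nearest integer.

723 ms

Sorted: 524, 634, 665, 689, 709, 727, 734, 751, 753, 757, 789, 807
Drop lowest 2 (524, 634) and highest 2 (789, 807)
Remaining (n=8): Σ = 5785, mean = 5785/8 = 723.125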